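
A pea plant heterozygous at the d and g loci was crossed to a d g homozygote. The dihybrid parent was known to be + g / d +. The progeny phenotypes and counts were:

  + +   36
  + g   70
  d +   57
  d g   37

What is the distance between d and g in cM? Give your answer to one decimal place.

The recombinant classes are + + and d g: 36 + 37 = 73.
Recombination frequency = 73/200 = 0.3650 ≈ 36.5%, i.e. 36.5 cM.

36.5 cM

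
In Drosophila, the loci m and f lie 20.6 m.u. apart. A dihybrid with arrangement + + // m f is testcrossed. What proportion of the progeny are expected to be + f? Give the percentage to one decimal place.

A map distance of 20.6 m.u. corresponds to a recombination frequency of 0.206.
The F1 is + + / m f, so + f is a recombinant gamete class with expected frequency r/2 = 0.206/2 = 0.1030.
That is 0.1030 = 10.3% of the progeny.

10.3%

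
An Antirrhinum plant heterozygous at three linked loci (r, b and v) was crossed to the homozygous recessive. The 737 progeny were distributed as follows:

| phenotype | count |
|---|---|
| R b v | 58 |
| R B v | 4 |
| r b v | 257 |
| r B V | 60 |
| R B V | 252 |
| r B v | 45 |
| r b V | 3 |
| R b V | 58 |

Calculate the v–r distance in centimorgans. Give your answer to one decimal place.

The two most frequent reciprocal classes, r b v and R B V, are the parental types, so the F1 was r b v / R B V.
The two rarest classes, r b V and R B v, are the double crossovers. Comparing them with the parentals, only the v allele has switched, so v is the middle locus and the order is b – v – r.
Crossovers in the v–r interval produce the single-crossover classes R b v and r B V (58 + 60 = 118) plus the double crossovers (7).
RF(v–r) = (118 + 7) / 737 = 125/737 = 0.1696 → 17.0 centimorgans.

17.0 centimorgans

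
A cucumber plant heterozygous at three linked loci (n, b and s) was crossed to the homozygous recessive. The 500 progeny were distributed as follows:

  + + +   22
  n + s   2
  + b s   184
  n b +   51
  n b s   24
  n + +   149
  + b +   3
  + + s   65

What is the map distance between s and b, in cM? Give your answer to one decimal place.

24.2 cM

The two most frequent reciprocal classes, + b s and n + +, are the parental types, so the F1 was + b s / n + +.
The two rarest classes, + b + and n + s, are the double crossovers. Comparing them with the parentals, only the s allele has switched, so s is the middle locus and the order is n – s – b.
Crossovers in the s–b interval produce the single-crossover classes + + s and n b + (65 + 51 = 116) plus the double crossovers (5).
RF(s–b) = (116 + 5) / 500 = 121/500 = 0.2420 → 24.2 cM.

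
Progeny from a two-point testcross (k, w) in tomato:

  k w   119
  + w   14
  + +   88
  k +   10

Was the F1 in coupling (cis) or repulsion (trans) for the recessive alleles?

cis

The two most frequent classes are + + (88) and k w (119); these are the parental (non-recombinant) types.
So the F1 carried + + on one chromosome and k w on the other — the recessive alleles are on the same chromosome (cis / coupling).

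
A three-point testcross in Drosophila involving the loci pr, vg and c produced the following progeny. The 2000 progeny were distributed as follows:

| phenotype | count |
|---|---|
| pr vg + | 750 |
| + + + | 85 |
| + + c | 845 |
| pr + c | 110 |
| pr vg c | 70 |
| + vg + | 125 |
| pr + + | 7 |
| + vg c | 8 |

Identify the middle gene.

vg

The two most frequent reciprocal classes, pr vg + and + + c, are the parental types, so the F1 was pr vg + / + + c.
The two rarest classes, pr + + and + vg c, are the double crossovers. Comparing them with the parentals, only the vg allele has switched, so vg is the middle locus and the order is c – vg – pr.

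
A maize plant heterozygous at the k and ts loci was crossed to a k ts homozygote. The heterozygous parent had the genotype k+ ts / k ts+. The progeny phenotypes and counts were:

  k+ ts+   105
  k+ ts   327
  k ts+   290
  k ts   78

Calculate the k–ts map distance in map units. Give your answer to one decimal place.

22.9 map units

The recombinant classes are k+ ts+ and k ts: 105 + 78 = 183.
Recombination frequency = 183/800 = 0.2288 ≈ 22.9%, i.e. 22.9 map units.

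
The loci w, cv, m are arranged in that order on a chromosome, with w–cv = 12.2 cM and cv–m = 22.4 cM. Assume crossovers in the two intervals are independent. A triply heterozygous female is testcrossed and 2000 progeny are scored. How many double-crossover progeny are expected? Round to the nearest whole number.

55

Map distances give recombination frequencies of 0.122 and 0.224 for the two intervals.
With no interference, expected double-crossover frequency = 0.122 × 0.224 = 0.02733.
Expected number = 0.02733 × 2000 = 54.66 ≈ 55.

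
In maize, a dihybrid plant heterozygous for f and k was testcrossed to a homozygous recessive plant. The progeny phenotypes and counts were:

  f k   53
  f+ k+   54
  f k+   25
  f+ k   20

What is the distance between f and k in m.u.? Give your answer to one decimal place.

The two most frequent classes, f+ k+ (54) and f k (53), are the parental types, so the F1 was f+ k+ / f k.
The recombinant classes are f+ k and f k+: 20 + 25 = 45.
Recombination frequency = 45/152 = 0.2961 ≈ 29.6%, i.e. 29.6 m.u.

29.6 m.u.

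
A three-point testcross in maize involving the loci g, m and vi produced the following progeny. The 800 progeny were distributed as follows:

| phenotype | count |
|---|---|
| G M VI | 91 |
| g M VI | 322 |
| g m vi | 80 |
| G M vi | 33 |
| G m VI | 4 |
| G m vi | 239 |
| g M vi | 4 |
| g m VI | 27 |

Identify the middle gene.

vi

The two most frequent reciprocal classes, G m vi and g M VI, are the parental types, so the F1 was G m vi / g M VI.
The two rarest classes, G m VI and g M vi, are the double crossovers. Comparing them with the parentals, only the vi allele has switched, so vi is the middle locus and the order is g – vi – m.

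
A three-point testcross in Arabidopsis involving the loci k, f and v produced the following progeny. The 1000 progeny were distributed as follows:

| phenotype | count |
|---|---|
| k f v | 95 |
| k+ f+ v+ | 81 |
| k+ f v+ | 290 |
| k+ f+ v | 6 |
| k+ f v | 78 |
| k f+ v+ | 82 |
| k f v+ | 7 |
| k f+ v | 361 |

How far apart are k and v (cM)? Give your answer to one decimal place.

The two most frequent reciprocal classes, k+ f v+ and k f+ v, are the parental types, so the F1 was k+ f v+ / k f+ v.
The two rarest classes, k f v+ and k+ f+ v, are the double crossovers. Comparing them with the parentals, only the k allele has switched, so k is the middle locus and the order is v – k – f.
Crossovers in the v–k interval produce the single-crossover classes k+ f v and k f+ v+ (78 + 82 = 160) plus the double crossovers (13).
RF(v–k) = (160 + 13) / 1000 = 173/1000 = 0.1730 → 17.3 cM.

17.3 cM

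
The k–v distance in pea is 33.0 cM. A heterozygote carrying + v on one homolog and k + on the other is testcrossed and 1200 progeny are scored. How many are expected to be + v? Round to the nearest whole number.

A map distance of 33.0 cM corresponds to a recombination frequency of 0.330.
The F1 is + v / k +, so + v is a parental gamete class with expected frequency (1 − r)/2 = 0.670/2 = 0.3350.
Expected number = 0.3350 × 1200 = 402.00 ≈ 402.

402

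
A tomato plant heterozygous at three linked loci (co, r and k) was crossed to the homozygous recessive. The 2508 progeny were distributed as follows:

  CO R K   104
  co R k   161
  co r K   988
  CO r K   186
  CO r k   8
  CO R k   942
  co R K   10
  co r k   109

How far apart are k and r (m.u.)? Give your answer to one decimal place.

9.2 m.u.

The two most frequent reciprocal classes, CO R k and co r K, are the parental types, so the F1 was CO R k / co r K.
The two rarest classes, CO r k and co R K, are the double crossovers. Comparing them with the parentals, only the r allele has switched, so r is the middle locus and the order is k – r – co.
Crossovers in the k–r interval produce the single-crossover classes CO R K and co r k (104 + 109 = 213) plus the double crossovers (18).
RF(k–r) = (213 + 18) / 2508 = 231/2508 = 0.0921 → 9.2 m.u.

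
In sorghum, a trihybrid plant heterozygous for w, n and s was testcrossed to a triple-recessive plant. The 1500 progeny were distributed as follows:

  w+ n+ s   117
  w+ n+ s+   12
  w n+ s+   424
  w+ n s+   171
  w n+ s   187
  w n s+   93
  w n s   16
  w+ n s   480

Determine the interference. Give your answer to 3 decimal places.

0.543

The two most frequent reciprocal classes, w+ n s and w n+ s+, are the parental types, so the F1 was w+ n s / w n+ s+.
The two rarest classes, w n s and w+ n+ s+, are the double crossovers. Comparing them with the parentals, only the w allele has switched, so w is the middle locus and the order is s – w – n.
s–w: (358 + 28)/1500 = 0.2573; w–n: (210 + 28)/1500 = 0.1587.
Expected DCO frequency = 0.2573 × 0.1587 ≈ 0.04083; observed = 28/1500 ≈ 0.01867.
Coefficient of coincidence = 0.01867/0.04083 ≈ 0.457; interference = 1 − 0.457 = 0.543.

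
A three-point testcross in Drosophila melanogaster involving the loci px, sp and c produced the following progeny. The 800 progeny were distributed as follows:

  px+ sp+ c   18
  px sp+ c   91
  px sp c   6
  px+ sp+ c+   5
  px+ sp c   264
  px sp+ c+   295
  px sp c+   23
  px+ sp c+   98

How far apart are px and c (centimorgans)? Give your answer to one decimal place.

25.0 centimorgans

The two most frequent reciprocal classes, px+ sp c and px sp+ c+, are the parental types, so the F1 was px+ sp c / px sp+ c+.
The two rarest classes, px sp c and px+ sp+ c+, are the double crossovers. Comparing them with the parentals, only the px allele has switched, so px is the middle locus and the order is c – px – sp.
Crossovers in the c–px interval produce the single-crossover classes px+ sp c+ and px sp+ c (98 + 91 = 189) plus the double crossovers (11).
RF(c–px) = (189 + 11) / 800 = 200/800 = 0.2500 → 25.0 centimorgans.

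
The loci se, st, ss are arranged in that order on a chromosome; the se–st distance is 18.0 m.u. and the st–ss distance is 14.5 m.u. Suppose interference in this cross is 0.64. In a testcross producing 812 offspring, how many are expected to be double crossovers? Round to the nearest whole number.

Map distances give recombination frequencies of 0.180 and 0.145 for the two intervals.
With interference 0.64 (so coincidence = 0.36), expected double-crossover frequency = 0.180 × 0.145 × 0.36 = 0.00940.
Expected number = 0.00940 × 812 = 7.63 ≈ 8.

8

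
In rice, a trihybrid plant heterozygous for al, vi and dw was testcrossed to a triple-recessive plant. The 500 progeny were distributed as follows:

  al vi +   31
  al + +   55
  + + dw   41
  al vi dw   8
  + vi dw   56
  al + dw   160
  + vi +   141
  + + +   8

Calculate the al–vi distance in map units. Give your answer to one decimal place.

17.6 map units

The two most frequent reciprocal classes, + vi + and al + dw, are the parental types, so the F1 was + vi + / al + dw.
The two rarest classes, + + + and al vi dw, are the double crossovers. Comparing them with the parentals, only the vi allele has switched, so vi is the middle locus and the order is dw – vi – al.
Crossovers in the vi–al interval produce the single-crossover classes al vi + and + + dw (31 + 41 = 72) plus the double crossovers (16).
RF(vi–al) = (72 + 16) / 500 = 88/500 = 0.1760 → 17.6 map units.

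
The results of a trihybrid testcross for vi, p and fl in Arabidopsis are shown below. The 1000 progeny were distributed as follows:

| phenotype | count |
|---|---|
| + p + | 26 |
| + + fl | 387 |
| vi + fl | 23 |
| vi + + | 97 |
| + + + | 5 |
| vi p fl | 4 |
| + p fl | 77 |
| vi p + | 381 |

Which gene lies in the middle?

The two most frequent reciprocal classes, + + fl and vi p +, are the parental types, so the F1 was + + fl / vi p +.
The two rarest classes, + + + and vi p fl, are the double crossovers. Comparing them with the parentals, only the fl allele has switched, so fl is the middle locus and the order is p – fl – vi.

fl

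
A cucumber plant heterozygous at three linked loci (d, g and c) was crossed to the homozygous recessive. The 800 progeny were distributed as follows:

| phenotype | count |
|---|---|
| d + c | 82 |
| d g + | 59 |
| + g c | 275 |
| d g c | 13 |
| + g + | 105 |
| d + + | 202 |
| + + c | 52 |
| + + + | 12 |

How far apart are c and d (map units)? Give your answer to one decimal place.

The two most frequent reciprocal classes, + g c and d + +, are the parental types, so the F1 was + g c / d + +.
The two rarest classes, d g c and + + +, are the double crossovers. Comparing them with the parentals, only the d allele has switched, so d is the middle locus and the order is g – d – c.
Crossovers in the d–c interval produce the single-crossover classes + g + and d + c (105 + 82 = 187) plus the double crossovers (25).
RF(d–c) = (187 + 25) / 800 = 212/800 = 0.2650 → 26.5 map units.

26.5 map units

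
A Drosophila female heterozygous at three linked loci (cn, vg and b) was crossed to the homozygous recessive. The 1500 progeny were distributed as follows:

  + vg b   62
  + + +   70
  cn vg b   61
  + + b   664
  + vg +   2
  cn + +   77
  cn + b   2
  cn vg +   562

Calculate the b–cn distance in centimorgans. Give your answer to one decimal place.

9.0 centimorgans

The two most frequent reciprocal classes, cn vg + and + + b, are the parental types, so the F1 was cn vg + / + + b.
The two rarest classes, + vg + and cn + b, are the double crossovers. Comparing them with the parentals, only the cn allele has switched, so cn is the middle locus and the order is vg – cn – b.
Crossovers in the cn–b interval produce the single-crossover classes cn vg b and + + + (61 + 70 = 131) plus the double crossovers (4).
RF(cn–b) = (131 + 4) / 1500 = 135/1500 = 0.0900 → 9.0 centimorgans.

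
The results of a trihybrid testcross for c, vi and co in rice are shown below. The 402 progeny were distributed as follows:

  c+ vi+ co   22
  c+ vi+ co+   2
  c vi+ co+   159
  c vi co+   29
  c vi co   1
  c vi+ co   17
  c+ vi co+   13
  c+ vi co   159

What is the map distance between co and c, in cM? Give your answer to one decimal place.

8.2 cM

The two most frequent reciprocal classes, c+ vi co and c vi+ co+, are the parental types, so the F1 was c+ vi co / c vi+ co+.
The two rarest classes, c vi co and c+ vi+ co+, are the double crossovers. Comparing them with the parentals, only the c allele has switched, so c is the middle locus and the order is vi – c – co.
Crossovers in the c–co interval produce the single-crossover classes c+ vi co+ and c vi+ co (13 + 17 = 30) plus the double crossovers (3).
RF(c–co) = (30 + 3) / 402 = 33/402 = 0.0821 → 8.2 cM.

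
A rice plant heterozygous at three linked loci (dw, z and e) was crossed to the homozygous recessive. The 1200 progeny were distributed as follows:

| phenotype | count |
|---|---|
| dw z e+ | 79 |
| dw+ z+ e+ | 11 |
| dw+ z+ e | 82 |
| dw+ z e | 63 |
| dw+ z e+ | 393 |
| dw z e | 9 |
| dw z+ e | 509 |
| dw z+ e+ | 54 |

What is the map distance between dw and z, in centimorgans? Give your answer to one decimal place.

15.1 centimorgans

The two most frequent reciprocal classes, dw z+ e and dw+ z e+, are the parental types, so the F1 was dw z+ e / dw+ z e+.
The two rarest classes, dw z e and dw+ z+ e+, are the double crossovers. Comparing them with the parentals, only the z allele has switched, so z is the middle locus and the order is e – z – dw.
Crossovers in the z–dw interval produce the single-crossover classes dw+ z+ e and dw z e+ (82 + 79 = 161) plus the double crossovers (20).
RF(z–dw) = (161 + 20) / 1200 = 181/1200 = 0.1508 → 15.1 centimorgans.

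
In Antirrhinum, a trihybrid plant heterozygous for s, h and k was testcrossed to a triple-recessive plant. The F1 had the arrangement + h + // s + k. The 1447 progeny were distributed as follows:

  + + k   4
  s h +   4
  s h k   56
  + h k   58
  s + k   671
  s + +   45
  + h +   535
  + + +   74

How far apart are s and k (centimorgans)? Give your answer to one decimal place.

The two rarest classes, s h + and + + k, are the double crossovers. Comparing them with the parentals, only the s allele has switched, so s is the middle locus and the order is k – s – h.
Crossovers in the k–s interval produce the single-crossover classes + h k and s + + (58 + 45 = 103) plus the double crossovers (8).
RF(k–s) = (103 + 8) / 1447 = 111/1447 = 0.0767 → 7.7 centimorgans.

7.7 centimorgans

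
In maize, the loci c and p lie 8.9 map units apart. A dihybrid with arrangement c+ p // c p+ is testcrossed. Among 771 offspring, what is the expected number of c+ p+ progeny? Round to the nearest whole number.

34

A map distance of 8.9 map units corresponds to a recombination frequency of 0.089.
The F1 is c+ p / c p+, so c+ p+ is a recombinant gamete class with expected frequency r/2 = 0.089/2 = 0.0445.
Expected number = 0.0445 × 771 = 34.31 ≈ 34.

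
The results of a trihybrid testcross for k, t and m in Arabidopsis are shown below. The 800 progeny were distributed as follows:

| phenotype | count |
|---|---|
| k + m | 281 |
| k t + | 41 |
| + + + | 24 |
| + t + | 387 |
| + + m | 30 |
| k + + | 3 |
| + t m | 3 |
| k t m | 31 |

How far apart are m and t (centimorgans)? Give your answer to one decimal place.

7.6 centimorgans

The two most frequent reciprocal classes, + t + and k + m, are the parental types, so the F1 was + t + / k + m.
The two rarest classes, + t m and k + +, are the double crossovers. Comparing them with the parentals, only the m allele has switched, so m is the middle locus and the order is t – m – k.
Crossovers in the t–m interval produce the single-crossover classes + + + and k t m (24 + 31 = 55) plus the double crossovers (6).
RF(t–m) = (55 + 6) / 800 = 61/800 = 0.0762 → 7.6 centimorgans.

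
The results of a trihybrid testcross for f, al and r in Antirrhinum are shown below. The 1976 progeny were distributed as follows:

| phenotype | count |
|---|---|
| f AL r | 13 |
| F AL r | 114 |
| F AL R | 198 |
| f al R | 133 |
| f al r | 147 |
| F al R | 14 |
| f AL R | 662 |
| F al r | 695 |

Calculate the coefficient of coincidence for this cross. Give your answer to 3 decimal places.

0.523

The two most frequent reciprocal classes, f AL R and F al r, are the parental types, so the F1 was f AL R / F al r.
The two rarest classes, f AL r and F al R, are the double crossovers. Comparing them with the parentals, only the r allele has switched, so r is the middle locus and the order is f – r – al.
f–r: (345 + 27)/1976 = 0.1883; r–al: (247 + 27)/1976 = 0.1387.
Expected DCO frequency = 0.1883 × 0.1387 ≈ 0.02612; observed = 27/1976 ≈ 0.01366.
Coefficient of coincidence = 0.01366/0.02612 ≈ 0.523.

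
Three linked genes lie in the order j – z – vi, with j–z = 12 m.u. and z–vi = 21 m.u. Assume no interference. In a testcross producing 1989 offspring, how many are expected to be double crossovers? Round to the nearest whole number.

50

Map distances give recombination frequencies of 0.120 and 0.210 for the two intervals.
With no interference, expected double-crossover frequency = 0.120 × 0.210 = 0.02520.
Expected number = 0.02520 × 1989 = 50.12 ≈ 50.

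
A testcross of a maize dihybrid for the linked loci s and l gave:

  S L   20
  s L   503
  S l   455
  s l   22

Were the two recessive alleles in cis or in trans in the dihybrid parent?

trans

The two most frequent classes are S l (455) and s L (503); these are the parental (non-recombinant) types.
So the F1 carried S l on one chromosome and s L on the other — the recessive alleles are on opposite chromosomes (trans / repulsion).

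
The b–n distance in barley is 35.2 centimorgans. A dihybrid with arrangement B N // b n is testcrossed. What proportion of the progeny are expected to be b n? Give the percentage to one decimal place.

32.4%

A map distance of 35.2 centimorgans corresponds to a recombination frequency of 0.352.
The F1 is B N / b n, so b n is a parental gamete class with expected frequency (1 − r)/2 = 0.648/2 = 0.3240.
That is 0.3240 = 32.4% of the progeny.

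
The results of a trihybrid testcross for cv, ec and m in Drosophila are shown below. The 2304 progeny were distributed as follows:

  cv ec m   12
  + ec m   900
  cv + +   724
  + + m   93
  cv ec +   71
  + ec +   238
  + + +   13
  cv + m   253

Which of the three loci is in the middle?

cv

The two most frequent reciprocal classes, + ec m and cv + +, are the parental types, so the F1 was + ec m / cv + +.
The two rarest classes, cv ec m and + + +, are the double crossovers. Comparing them with the parentals, only the cv allele has switched, so cv is the middle locus and the order is m – cv – ec.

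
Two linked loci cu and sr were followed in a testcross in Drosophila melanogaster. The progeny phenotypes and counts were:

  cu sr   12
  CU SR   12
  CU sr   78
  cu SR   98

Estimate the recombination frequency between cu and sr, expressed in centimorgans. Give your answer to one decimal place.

The two most frequent classes, CU sr (78) and cu SR (98), are the parental types, so the F1 was CU sr / cu SR.
The recombinant classes are CU SR and cu sr: 12 + 12 = 24.
Recombination frequency = 24/200 = 0.1200 ≈ 12.0%, i.e. 12.0 centimorgans.

12.0 centimorgans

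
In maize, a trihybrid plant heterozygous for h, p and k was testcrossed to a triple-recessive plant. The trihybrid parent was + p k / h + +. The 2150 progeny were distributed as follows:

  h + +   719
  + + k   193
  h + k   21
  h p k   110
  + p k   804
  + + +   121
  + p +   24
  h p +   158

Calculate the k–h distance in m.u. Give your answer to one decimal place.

The two rarest classes, + p + and h + k, are the double crossovers. Comparing them with the parentals, only the k allele has switched, so k is the middle locus and the order is h – k – p.
Crossovers in the h–k interval produce the single-crossover classes h p k and + + + (110 + 121 = 231) plus the double crossovers (45).
RF(h–k) = (231 + 45) / 2150 = 276/2150 = 0.1284 → 12.8 m.u.

12.8 m.u.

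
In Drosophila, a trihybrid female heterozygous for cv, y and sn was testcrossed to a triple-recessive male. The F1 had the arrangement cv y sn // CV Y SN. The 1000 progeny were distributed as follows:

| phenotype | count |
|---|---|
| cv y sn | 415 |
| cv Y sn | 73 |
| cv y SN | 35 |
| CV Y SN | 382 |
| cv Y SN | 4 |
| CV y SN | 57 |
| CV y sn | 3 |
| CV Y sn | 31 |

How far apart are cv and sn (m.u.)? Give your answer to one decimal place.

7.3 m.u.

The two rarest classes, CV y sn and cv Y SN, are the double crossovers. Comparing them with the parentals, only the cv allele has switched, so cv is the middle locus and the order is y – cv – sn.
Crossovers in the cv–sn interval produce the single-crossover classes cv y SN and CV Y sn (35 + 31 = 66) plus the double crossovers (7).
RF(cv–sn) = (66 + 7) / 1000 = 73/1000 = 0.0730 → 7.3 m.u.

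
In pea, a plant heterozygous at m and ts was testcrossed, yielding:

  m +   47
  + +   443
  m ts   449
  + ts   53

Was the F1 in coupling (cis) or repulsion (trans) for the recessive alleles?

The two most frequent classes are + + (443) and m ts (449); these are the parental (non-recombinant) types.
So the F1 carried + + on one chromosome and m ts on the other — the recessive alleles are on the same chromosome (cis / coupling).

cis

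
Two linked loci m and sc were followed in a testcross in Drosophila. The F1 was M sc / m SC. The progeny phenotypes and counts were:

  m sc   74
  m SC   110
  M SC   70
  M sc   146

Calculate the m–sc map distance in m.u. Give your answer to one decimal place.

36.0 m.u.

The recombinant classes are M SC and m sc: 70 + 74 = 144.
Recombination frequency = 144/400 = 0.3600 ≈ 36.0%, i.e. 36.0 m.u.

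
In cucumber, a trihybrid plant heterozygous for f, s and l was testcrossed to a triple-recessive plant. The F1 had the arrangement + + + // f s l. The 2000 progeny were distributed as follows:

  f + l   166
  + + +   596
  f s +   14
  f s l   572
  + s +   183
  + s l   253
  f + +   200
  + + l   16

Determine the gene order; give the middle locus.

The two rarest classes, + + l and f s +, are the double crossovers. Comparing them with the parentals, only the l allele has switched, so l is the middle locus and the order is f – l – s.

l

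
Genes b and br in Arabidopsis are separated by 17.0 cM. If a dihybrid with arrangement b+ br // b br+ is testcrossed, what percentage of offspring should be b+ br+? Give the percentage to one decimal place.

8.5%

A map distance of 17.0 cM corresponds to a recombination frequency of 0.170.
The F1 is b+ br / b br+, so b+ br+ is a recombinant gamete class with expected frequency r/2 = 0.170/2 = 0.0850.
That is 0.0850 = 8.5% of the progeny.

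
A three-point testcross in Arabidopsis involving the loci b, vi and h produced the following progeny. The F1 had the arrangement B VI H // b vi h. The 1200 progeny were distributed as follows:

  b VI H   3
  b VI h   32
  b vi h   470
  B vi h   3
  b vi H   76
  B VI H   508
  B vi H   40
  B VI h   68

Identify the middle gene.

b

The two rarest classes, b VI H and B vi h, are the double crossovers. Comparing them with the parentals, only the b allele has switched, so b is the middle locus and the order is h – b – vi.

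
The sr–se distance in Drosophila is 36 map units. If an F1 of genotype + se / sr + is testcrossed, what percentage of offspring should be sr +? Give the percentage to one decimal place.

32.0%

A map distance of 36 map units corresponds to a recombination frequency of 0.360.
The F1 is + se / sr +, so sr + is a parental gamete class with expected frequency (1 − r)/2 = 0.640/2 = 0.3200.
That is 0.3200 = 32.0% of the progeny.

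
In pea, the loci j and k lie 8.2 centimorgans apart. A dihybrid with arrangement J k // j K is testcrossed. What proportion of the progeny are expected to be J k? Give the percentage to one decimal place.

45.9%

A map distance of 8.2 centimorgans corresponds to a recombination frequency of 0.082.
The F1 is J k / j K, so J k is a parental gamete class with expected frequency (1 − r)/2 = 0.918/2 = 0.4590.
That is 0.4590 = 45.9% of the progeny.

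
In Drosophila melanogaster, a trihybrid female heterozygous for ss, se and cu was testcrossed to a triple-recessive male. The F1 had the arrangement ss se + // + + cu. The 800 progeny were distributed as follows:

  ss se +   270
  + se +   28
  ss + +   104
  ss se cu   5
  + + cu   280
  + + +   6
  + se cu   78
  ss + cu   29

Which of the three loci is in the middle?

The two rarest classes, ss se cu and + + +, are the double crossovers. Comparing them with the parentals, only the cu allele has switched, so cu is the middle locus and the order is ss – cu – se.

cu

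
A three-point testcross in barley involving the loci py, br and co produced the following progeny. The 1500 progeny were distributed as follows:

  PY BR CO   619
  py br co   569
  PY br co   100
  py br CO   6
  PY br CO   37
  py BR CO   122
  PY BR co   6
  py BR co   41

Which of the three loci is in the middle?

co

The two most frequent reciprocal classes, py br co and PY BR CO, are the parental types, so the F1 was py br co / PY BR CO.
The two rarest classes, py br CO and PY BR co, are the double crossovers. Comparing them with the parentals, only the co allele has switched, so co is the middle locus and the order is br – co – py.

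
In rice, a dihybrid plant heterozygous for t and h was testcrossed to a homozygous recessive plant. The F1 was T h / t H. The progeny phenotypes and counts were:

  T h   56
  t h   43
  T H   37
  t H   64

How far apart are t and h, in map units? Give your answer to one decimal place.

40.0 map units

The recombinant classes are T H and t h: 37 + 43 = 80.
Recombination frequency = 80/200 = 0.4000 ≈ 40.0%, i.e. 40.0 map units.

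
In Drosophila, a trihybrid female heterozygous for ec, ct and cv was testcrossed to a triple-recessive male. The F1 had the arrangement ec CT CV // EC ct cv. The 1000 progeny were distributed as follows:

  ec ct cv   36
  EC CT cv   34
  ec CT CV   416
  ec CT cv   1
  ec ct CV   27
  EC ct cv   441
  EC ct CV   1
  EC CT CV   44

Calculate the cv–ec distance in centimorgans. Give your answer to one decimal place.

The two rarest classes, ec CT cv and EC ct CV, are the double crossovers. Comparing them with the parentals, only the cv allele has switched, so cv is the middle locus and the order is ec – cv – ct.
Crossovers in the ec–cv interval produce the single-crossover classes EC CT CV and ec ct cv (44 + 36 = 80) plus the double crossovers (2).
RF(ec–cv) = (80 + 2) / 1000 = 82/1000 = 0.0820 → 8.2 centimorgans.

8.2 centimorgans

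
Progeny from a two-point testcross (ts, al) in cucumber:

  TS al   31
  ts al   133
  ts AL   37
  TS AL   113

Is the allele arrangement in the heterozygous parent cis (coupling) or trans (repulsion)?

cis

The two most frequent classes are TS AL (113) and ts al (133); these are the parental (non-recombinant) types.
So the F1 carried TS AL on one chromosome and ts al on the other — the recessive alleles are on the same chromosome (cis / coupling).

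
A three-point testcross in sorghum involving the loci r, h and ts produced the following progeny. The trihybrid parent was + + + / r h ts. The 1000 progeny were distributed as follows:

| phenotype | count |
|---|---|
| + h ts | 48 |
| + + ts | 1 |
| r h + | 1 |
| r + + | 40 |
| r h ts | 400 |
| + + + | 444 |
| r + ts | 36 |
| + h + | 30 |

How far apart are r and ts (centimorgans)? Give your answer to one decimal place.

The two rarest classes, + + ts and r h +, are the double crossovers. Comparing them with the parentals, only the ts allele has switched, so ts is the middle locus and the order is h – ts – r.
Crossovers in the ts–r interval produce the single-crossover classes r + + and + h ts (40 + 48 = 88) plus the double crossovers (2).
RF(ts–r) = (88 + 2) / 1000 = 90/1000 = 0.0900 → 9.0 centimorgans.

9.0 centimorgans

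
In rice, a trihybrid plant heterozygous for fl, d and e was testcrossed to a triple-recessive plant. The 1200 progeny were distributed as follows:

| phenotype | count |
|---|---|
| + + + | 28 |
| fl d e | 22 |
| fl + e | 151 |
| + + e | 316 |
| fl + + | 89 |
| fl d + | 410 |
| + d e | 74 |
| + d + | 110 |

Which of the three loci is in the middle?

e

The two most frequent reciprocal classes, fl d + and + + e, are the parental types, so the F1 was fl d + / + + e.
The two rarest classes, fl d e and + + +, are the double crossovers. Comparing them with the parentals, only the e allele has switched, so e is the middle locus and the order is fl – e – d.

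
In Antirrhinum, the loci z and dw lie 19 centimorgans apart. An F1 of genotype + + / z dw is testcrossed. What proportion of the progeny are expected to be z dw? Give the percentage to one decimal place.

40.5%

A map distance of 19 centimorgans corresponds to a recombination frequency of 0.190.
The F1 is + + / z dw, so z dw is a parental gamete class with expected frequency (1 − r)/2 = 0.810/2 = 0.4050.
That is 0.4050 = 40.5% of the progeny.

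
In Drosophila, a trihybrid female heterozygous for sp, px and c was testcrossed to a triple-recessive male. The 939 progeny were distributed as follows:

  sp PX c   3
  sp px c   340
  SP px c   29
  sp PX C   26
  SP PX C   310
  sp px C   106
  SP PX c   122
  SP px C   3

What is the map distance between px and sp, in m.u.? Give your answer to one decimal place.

6.5 m.u.

The two most frequent reciprocal classes, SP PX C and sp px c, are the parental types, so the F1 was SP PX C / sp px c.
The two rarest classes, SP px C and sp PX c, are the double crossovers. Comparing them with the parentals, only the px allele has switched, so px is the middle locus and the order is sp – px – c.
Crossovers in the sp–px interval produce the single-crossover classes sp PX C and SP px c (26 + 29 = 55) plus the double crossovers (6).
RF(sp–px) = (55 + 6) / 939 = 61/939 = 0.0650 → 6.5 m.u.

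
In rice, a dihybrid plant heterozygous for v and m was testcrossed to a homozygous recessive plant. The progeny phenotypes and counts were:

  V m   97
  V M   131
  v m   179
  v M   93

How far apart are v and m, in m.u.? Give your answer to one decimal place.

38.0 m.u.

The two most frequent classes, V M (131) and v m (179), are the parental types, so the F1 was V M / v m.
The recombinant classes are V m and v M: 97 + 93 = 190.
Recombination frequency = 190/500 = 0.3800 ≈ 38.0%, i.e. 38.0 m.u.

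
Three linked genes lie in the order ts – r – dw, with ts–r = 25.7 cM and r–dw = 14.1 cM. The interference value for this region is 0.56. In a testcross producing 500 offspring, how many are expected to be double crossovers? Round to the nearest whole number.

8

Map distances give recombination frequencies of 0.257 and 0.141 for the two intervals.
With interference 0.56 (so coincidence = 0.44), expected double-crossover frequency = 0.257 × 0.141 × 0.44 = 0.01594.
Expected number = 0.01594 × 500 = 7.97 ≈ 8.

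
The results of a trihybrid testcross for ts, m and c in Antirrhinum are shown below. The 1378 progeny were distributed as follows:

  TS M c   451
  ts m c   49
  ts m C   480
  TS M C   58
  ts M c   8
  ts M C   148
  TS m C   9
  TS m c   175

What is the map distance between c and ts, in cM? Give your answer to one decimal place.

The two most frequent reciprocal classes, ts m C and TS M c, are the parental types, so the F1 was ts m C / TS M c.
The two rarest classes, TS m C and ts M c, are the double crossovers. Comparing them with the parentals, only the ts allele has switched, so ts is the middle locus and the order is m – ts – c.
Crossovers in the ts–c interval produce the single-crossover classes ts m c and TS M C (49 + 58 = 107) plus the double crossovers (17).
RF(ts–c) = (107 + 17) / 1378 = 124/1378 = 0.0900 → 9.0 cM.

9.0 cM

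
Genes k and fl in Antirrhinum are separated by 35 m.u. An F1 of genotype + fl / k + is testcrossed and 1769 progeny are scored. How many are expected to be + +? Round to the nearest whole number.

310

A map distance of 35 m.u. corresponds to a recombination frequency of 0.350.
The F1 is + fl / k +, so + + is a recombinant gamete class with expected frequency r/2 = 0.350/2 = 0.1750.
Expected number = 0.1750 × 1769 = 309.57 ≈ 310.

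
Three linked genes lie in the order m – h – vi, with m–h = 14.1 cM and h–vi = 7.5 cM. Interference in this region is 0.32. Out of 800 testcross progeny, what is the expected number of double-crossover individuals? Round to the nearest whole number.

6

Map distances give recombination frequencies of 0.141 and 0.075 for the two intervals.
With interference 0.32 (so coincidence = 0.68), expected double-crossover frequency = 0.141 × 0.075 × 0.68 = 0.00719.
Expected number = 0.00719 × 800 = 5.75 ≈ 6.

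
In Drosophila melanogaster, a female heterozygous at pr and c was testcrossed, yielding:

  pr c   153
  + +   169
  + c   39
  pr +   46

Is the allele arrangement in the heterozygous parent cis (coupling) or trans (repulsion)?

The two most frequent classes are + + (169) and pr c (153); these are the parental (non-recombinant) types.
So the F1 carried + + on one chromosome and pr c on the other — the recessive alleles are on the same chromosome (cis / coupling).

cis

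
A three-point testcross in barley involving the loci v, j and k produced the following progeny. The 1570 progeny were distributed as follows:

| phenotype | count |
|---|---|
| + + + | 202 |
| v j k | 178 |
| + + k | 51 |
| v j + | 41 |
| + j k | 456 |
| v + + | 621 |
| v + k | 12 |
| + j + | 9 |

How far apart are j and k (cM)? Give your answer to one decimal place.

7.2 cM

The two most frequent reciprocal classes, v + + and + j k, are the parental types, so the F1 was v + + / + j k.
The two rarest classes, v + k and + j +, are the double crossovers. Comparing them with the parentals, only the k allele has switched, so k is the middle locus and the order is j – k – v.
Crossovers in the j–k interval produce the single-crossover classes v j + and + + k (41 + 51 = 92) plus the double crossovers (21).
RF(j–k) = (92 + 21) / 1570 = 113/1570 = 0.0720 → 7.2 cM.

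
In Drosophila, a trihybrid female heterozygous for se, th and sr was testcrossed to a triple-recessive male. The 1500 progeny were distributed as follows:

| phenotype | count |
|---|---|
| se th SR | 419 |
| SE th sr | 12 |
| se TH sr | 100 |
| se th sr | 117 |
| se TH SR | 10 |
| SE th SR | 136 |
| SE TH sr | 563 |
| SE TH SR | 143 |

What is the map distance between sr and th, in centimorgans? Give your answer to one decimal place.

The two most frequent reciprocal classes, se th SR and SE TH sr, are the parental types, so the F1 was se th SR / SE TH sr.
The two rarest classes, se TH SR and SE th sr, are the double crossovers. Comparing them with the parentals, only the th allele has switched, so th is the middle locus and the order is se – th – sr.
Crossovers in the th–sr interval produce the single-crossover classes se th sr and SE TH SR (117 + 143 = 260) plus the double crossovers (22).
RF(th–sr) = (260 + 22) / 1500 = 282/1500 = 0.1880 → 18.8 centimorgans.

18.8 centimorgans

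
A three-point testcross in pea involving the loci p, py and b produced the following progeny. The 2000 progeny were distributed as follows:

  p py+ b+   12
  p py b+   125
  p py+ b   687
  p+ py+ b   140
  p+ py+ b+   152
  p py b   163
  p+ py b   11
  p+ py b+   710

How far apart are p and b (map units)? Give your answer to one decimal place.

The two most frequent reciprocal classes, p+ py b+ and p py+ b, are the parental types, so the F1 was p+ py b+ / p py+ b.
The two rarest classes, p+ py b and p py+ b+, are the double crossovers. Comparing them with the parentals, only the b allele has switched, so b is the middle locus and the order is py – b – p.
Crossovers in the b–p interval produce the single-crossover classes p py b+ and p+ py+ b (125 + 140 = 265) plus the double crossovers (23).
RF(b–p) = (265 + 23) / 2000 = 288/2000 = 0.1440 → 14.4 map units.

14.4 map units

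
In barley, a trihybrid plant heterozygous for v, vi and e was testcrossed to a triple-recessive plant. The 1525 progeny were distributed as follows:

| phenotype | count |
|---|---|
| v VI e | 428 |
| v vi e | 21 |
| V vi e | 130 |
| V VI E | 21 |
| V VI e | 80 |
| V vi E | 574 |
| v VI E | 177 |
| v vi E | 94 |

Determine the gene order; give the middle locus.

The two most frequent reciprocal classes, V vi E and v VI e, are the parental types, so the F1 was V vi E / v VI e.
The two rarest classes, V VI E and v vi e, are the double crossovers. Comparing them with the parentals, only the vi allele has switched, so vi is the middle locus and the order is v – vi – e.

vi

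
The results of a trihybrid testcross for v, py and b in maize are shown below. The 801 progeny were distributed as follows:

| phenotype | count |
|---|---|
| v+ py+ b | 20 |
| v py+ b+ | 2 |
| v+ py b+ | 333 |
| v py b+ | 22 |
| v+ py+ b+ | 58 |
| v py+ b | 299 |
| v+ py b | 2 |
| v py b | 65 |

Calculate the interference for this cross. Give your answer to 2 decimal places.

The two most frequent reciprocal classes, v+ py b+ and v py+ b, are the parental types, so the F1 was v+ py b+ / v py+ b.
The two rarest classes, v+ py b and v py+ b+, are the double crossovers. Comparing them with the parentals, only the b allele has switched, so b is the middle locus and the order is v – b – py.
v–b: (42 + 4)/801 = 0.0574; b–py: (123 + 4)/801 = 0.1586.
Expected DCO frequency = 0.0574 × 0.1586 ≈ 0.00910; observed = 4/801 ≈ 0.00499.
Coefficient of coincidence = 0.00499/0.00910 ≈ 0.55; interference = 1 − 0.55 = 0.45.

0.45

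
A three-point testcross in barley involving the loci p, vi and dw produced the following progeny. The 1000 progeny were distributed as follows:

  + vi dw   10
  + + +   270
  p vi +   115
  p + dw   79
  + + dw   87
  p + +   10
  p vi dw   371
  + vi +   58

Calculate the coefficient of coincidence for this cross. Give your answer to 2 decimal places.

The two most frequent reciprocal classes, p vi dw and + + +, are the parental types, so the F1 was p vi dw / + + +.
The two rarest classes, + vi dw and p + +, are the double crossovers. Comparing them with the parentals, only the p allele has switched, so p is the middle locus and the order is vi – p – dw.
vi–p: (137 + 20)/1000 = 0.1570; p–dw: (202 + 20)/1000 = 0.2220.
Expected DCO frequency = 0.1570 × 0.2220 ≈ 0.03485; observed = 20/1000 ≈ 0.02000.
Coefficient of coincidence = 0.02000/0.03485 ≈ 0.57.

0.57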